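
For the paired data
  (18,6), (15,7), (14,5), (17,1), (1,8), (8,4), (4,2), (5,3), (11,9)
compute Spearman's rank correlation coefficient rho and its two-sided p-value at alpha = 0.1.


Step 1: Rank x and y separately (midranks; no ties here).
rank(x): 18->9, 15->7, 14->6, 17->8, 1->1, 8->4, 4->2, 5->3, 11->5
rank(y): 6->6, 7->7, 5->5, 1->1, 8->8, 4->4, 2->2, 3->3, 9->9
Step 2: d_i = R_x(i) - R_y(i); compute d_i^2.
  (9-6)^2=9, (7-7)^2=0, (6-5)^2=1, (8-1)^2=49, (1-8)^2=49, (4-4)^2=0, (2-2)^2=0, (3-3)^2=0, (5-9)^2=16
sum(d^2) = 124.
Step 3: rho = 1 - 6*124 / (9*(9^2 - 1)) = 1 - 744/720 = -0.033333.
Step 4: Under H0, t = rho * sqrt((n-2)/(1-rho^2)) = -0.0882 ~ t(7).
Step 5: Two-sided p-value from the t-distribution with 7 df = 0.932157.
Step 6: alpha = 0.1. fail to reject H0.

rho = -0.0333, p = 0.932157, fail to reject H0 at alpha = 0.1.


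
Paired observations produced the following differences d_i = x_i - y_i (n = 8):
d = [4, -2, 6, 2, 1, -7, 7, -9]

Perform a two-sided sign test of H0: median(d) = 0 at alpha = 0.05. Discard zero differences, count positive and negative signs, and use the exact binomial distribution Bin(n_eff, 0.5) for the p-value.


Step 1: Discard zero differences. Original n = 8; n_eff = number of nonzero differences = 8.
Nonzero differences (with sign): +4, -2, +6, +2, +1, -7, +7, -9
Step 2: Count signs: positive = 5, negative = 3.
Step 3: Under H0: P(positive) = 0.5, so the number of positives S ~ Bin(8, 0.5).
Step 4: Two-sided exact p-value = sum of Bin(8,0.5) probabilities at or below the observed probability = 0.726562.
Step 5: alpha = 0.05. fail to reject H0.

n_eff = 8, pos = 5, neg = 3, p = 0.726562, fail to reject H0.


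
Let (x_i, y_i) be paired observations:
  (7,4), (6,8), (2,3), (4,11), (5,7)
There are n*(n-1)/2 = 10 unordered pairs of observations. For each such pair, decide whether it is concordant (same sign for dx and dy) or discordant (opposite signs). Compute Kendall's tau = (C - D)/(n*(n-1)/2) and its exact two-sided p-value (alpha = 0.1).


Step 1: Enumerate the 10 unordered pairs (i,j) with i<j and classify each by sign(x_j-x_i) * sign(y_j-y_i).
  (1,2):dx=-1,dy=+4->D; (1,3):dx=-5,dy=-1->C; (1,4):dx=-3,dy=+7->D; (1,5):dx=-2,dy=+3->D
  (2,3):dx=-4,dy=-5->C; (2,4):dx=-2,dy=+3->D; (2,5):dx=-1,dy=-1->C; (3,4):dx=+2,dy=+8->C
  (3,5):dx=+3,dy=+4->C; (4,5):dx=+1,dy=-4->D
Step 2: C = 5, D = 5, total pairs = 10.
Step 3: tau = (C - D)/(n(n-1)/2) = (5 - 5)/10 = 0.000000.
Step 4: Exact two-sided p-value (enumerate n! = 120 permutations of y under H0): p = 1.000000.
Step 5: alpha = 0.1. fail to reject H0.

tau_b = 0.0000 (C=5, D=5), p = 1.000000, fail to reject H0.


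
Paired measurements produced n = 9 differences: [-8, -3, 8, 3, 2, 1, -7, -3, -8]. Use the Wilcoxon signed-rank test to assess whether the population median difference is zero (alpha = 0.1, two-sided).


Step 1: Drop any zero differences (none here) and take |d_i|.
|d| = [8, 3, 8, 3, 2, 1, 7, 3, 8]
Step 2: Midrank |d_i| (ties get averaged ranks).
ranks: |8|->8, |3|->4, |8|->8, |3|->4, |2|->2, |1|->1, |7|->6, |3|->4, |8|->8
Step 3: Attach original signs; sum ranks with positive sign and with negative sign.
W+ = 8 + 4 + 2 + 1 = 15
W- = 8 + 4 + 6 + 4 + 8 = 30
(Check: W+ + W- = 45 should equal n(n+1)/2 = 45.)
Step 4: Test statistic W = min(W+, W-) = 15.
Step 5: Ties in |d|, so use the tie-corrected normal approximation.
        E[W] = n(n+1)/4 = 9*10/4 = 22.5.
        Tie groups: |d|=3 (t=3), |d|=8 (t=3); sum(t^3 - t) = 48.
        Var[W] = n(n+1)(2n+1)/24 - sum(t^3-t)/48 = 1710/24 - 48/48 = 70.25.
        z = (W - E[W]) / sqrt(Var[W]) = (15 - 22.5) / 8.3815 = -0.8948.
        Two-sided p = 2*Phi(z) = 0.370881.
Step 6: alpha = 0.1. fail to reject H0.

W+ = 15, W- = 30, W = min = 15, p = 0.370881, fail to reject H0.


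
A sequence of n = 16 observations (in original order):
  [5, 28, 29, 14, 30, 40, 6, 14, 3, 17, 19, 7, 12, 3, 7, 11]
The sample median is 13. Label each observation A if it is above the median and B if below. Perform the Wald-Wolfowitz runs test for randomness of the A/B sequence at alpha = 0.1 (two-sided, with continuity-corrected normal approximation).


Step 1: Compute median = 13; label A = above, B = below.
Labels in order: BAAAAABABAABBBBB  (n_A = 8, n_B = 8)
Step 2: Count runs R = 7.
Step 3: Under H0 (random ordering), E[R] = 2*n_A*n_B/(n_A+n_B) + 1 = 2*8*8/16 + 1 = 9.0000.
        Var[R] = 2*n_A*n_B*(2*n_A*n_B - n_A - n_B) / ((n_A+n_B)^2 * (n_A+n_B-1)) = 14336/3840 = 3.7333.
        SD[R] = 1.9322.
Step 4: Continuity-corrected z = (R + 0.5 - E[R]) / SD[R] = (7 + 0.5 - 9.0000) / 1.9322 = -0.7763.
Step 5: Two-sided p-value via normal approximation = 2*(1 - Phi(|z|)) = 0.437558.
Step 6: alpha = 0.1. fail to reject H0.

R = 7, z = -0.7763, p = 0.437558, fail to reject H0.


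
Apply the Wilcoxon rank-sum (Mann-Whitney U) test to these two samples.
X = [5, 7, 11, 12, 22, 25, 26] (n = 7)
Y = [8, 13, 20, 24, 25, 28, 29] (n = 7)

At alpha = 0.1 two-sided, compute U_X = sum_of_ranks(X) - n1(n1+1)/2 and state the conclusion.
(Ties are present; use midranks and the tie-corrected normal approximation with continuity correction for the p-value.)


Step 1: Combine and sort all 14 observations; assign midranks.
sorted (value, group): (5,X), (7,X), (8,Y), (11,X), (12,X), (13,Y), (20,Y), (22,X), (24,Y), (25,X), (25,Y), (26,X), (28,Y), (29,Y)
ranks: 5->1, 7->2, 8->3, 11->4, 12->5, 13->6, 20->7, 22->8, 24->9, 25->10.5, 25->10.5, 26->12, 28->13, 29->14
Step 2: Rank sum for X: R1 = 1 + 2 + 4 + 5 + 8 + 10.5 + 12 = 42.5.
Step 3: U_X = R1 - n1(n1+1)/2 = 42.5 - 7*8/2 = 42.5 - 28 = 14.5.
       U_Y = n1*n2 - U_X = 49 - 14.5 = 34.5.
Step 4: Ties are present, so use the tie-corrected normal approximation (with continuity correction) for the p-value.
Step 5: p-value = 0.224289; compare to alpha = 0.1. fail to reject H0.

U_X = 14.5, p = 0.224289, fail to reject H0 at alpha = 0.1.


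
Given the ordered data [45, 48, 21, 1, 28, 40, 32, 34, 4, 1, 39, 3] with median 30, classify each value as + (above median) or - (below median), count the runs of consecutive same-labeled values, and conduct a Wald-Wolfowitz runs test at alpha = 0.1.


Step 1: Compute median = 30; label A = above, B = below.
Labels in order: AABBBAAABBAB  (n_A = 6, n_B = 6)
Step 2: Count runs R = 6.
Step 3: Under H0 (random ordering), E[R] = 2*n_A*n_B/(n_A+n_B) + 1 = 2*6*6/12 + 1 = 7.0000.
        Var[R] = 2*n_A*n_B*(2*n_A*n_B - n_A - n_B) / ((n_A+n_B)^2 * (n_A+n_B-1)) = 4320/1584 = 2.7273.
        SD[R] = 1.6514.
Step 4: Continuity-corrected z = (R + 0.5 - E[R]) / SD[R] = (6 + 0.5 - 7.0000) / 1.6514 = -0.3028.
Step 5: Two-sided p-value via normal approximation = 2*(1 - Phi(|z|)) = 0.762069.
Step 6: alpha = 0.1. fail to reject H0.

R = 6, z = -0.3028, p = 0.762069, fail to reject H0.


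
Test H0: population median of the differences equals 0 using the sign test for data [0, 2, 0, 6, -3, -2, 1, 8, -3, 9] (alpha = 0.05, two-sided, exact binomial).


Step 1: Discard zero differences. Original n = 10; n_eff = number of nonzero differences = 8.
Nonzero differences (with sign): +2, +6, -3, -2, +1, +8, -3, +9
Step 2: Count signs: positive = 5, negative = 3.
Step 3: Under H0: P(positive) = 0.5, so the number of positives S ~ Bin(8, 0.5).
Step 4: Two-sided exact p-value = sum of Bin(8,0.5) probabilities at or below the observed probability = 0.726562.
Step 5: alpha = 0.05. fail to reject H0.

n_eff = 8, pos = 5, neg = 3, p = 0.726562, fail to reject H0.


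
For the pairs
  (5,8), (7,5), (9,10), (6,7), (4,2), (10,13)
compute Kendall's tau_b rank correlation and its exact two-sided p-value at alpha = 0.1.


Step 1: Enumerate the 15 unordered pairs (i,j) with i<j and classify each by sign(x_j-x_i) * sign(y_j-y_i).
  (1,2):dx=+2,dy=-3->D; (1,3):dx=+4,dy=+2->C; (1,4):dx=+1,dy=-1->D; (1,5):dx=-1,dy=-6->C
  (1,6):dx=+5,dy=+5->C; (2,3):dx=+2,dy=+5->C; (2,4):dx=-1,dy=+2->D; (2,5):dx=-3,dy=-3->C
  (2,6):dx=+3,dy=+8->C; (3,4):dx=-3,dy=-3->C; (3,5):dx=-5,dy=-8->C; (3,6):dx=+1,dy=+3->C
  (4,5):dx=-2,dy=-5->C; (4,6):dx=+4,dy=+6->C; (5,6):dx=+6,dy=+11->C
Step 2: C = 12, D = 3, total pairs = 15.
Step 3: tau = (C - D)/(n(n-1)/2) = (12 - 3)/15 = 0.600000.
Step 4: Exact two-sided p-value (enumerate n! = 720 permutations of y under H0): p = 0.136111.
Step 5: alpha = 0.1. fail to reject H0.

tau_b = 0.6000 (C=12, D=3), p = 0.136111, fail to reject H0.


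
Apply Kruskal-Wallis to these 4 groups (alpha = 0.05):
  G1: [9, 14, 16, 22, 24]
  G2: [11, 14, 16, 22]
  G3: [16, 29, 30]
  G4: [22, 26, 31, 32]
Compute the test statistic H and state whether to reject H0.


Step 1: Combine all N = 16 observations and assign midranks.
sorted (value, group, rank): (9,G1,1), (11,G2,2), (14,G1,3.5), (14,G2,3.5), (16,G1,6), (16,G2,6), (16,G3,6), (22,G1,9), (22,G2,9), (22,G4,9), (24,G1,11), (26,G4,12), (29,G3,13), (30,G3,14), (31,G4,15), (32,G4,16)
Step 2: Sum ranks within each group.
R_1 = 30.5 (n_1 = 5)
R_2 = 20.5 (n_2 = 4)
R_3 = 33 (n_3 = 3)
R_4 = 52 (n_4 = 4)
Step 3: H = 12/(N(N+1)) * sum(R_i^2/n_i) - 3(N+1)
     = 12/(16*17) * (30.5^2/5 + 20.5^2/4 + 33^2/3 + 52^2/4) - 3*17
     = 0.044118 * 1330.11 - 51
     = 7.681434.
Step 4: Ties present; correction factor C = 1 - 54/(16^3 - 16) = 0.986765. Corrected H = 7.681434 / 0.986765 = 7.784463.
Step 5: Under H0, H ~ chi^2(3); p-value = 0.050683.
Step 6: alpha = 0.05. fail to reject H0.

H = 7.7845, df = 3, p = 0.050683, fail to reject H0.


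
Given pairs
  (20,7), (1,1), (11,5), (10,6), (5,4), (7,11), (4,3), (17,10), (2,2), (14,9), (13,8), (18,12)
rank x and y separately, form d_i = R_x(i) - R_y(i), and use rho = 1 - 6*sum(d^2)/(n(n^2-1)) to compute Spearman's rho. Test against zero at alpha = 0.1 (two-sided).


Step 1: Rank x and y separately (midranks; no ties here).
rank(x): 20->12, 1->1, 11->7, 10->6, 5->4, 7->5, 4->3, 17->10, 2->2, 14->9, 13->8, 18->11
rank(y): 7->7, 1->1, 5->5, 6->6, 4->4, 11->11, 3->3, 10->10, 2->2, 9->9, 8->8, 12->12
Step 2: d_i = R_x(i) - R_y(i); compute d_i^2.
  (12-7)^2=25, (1-1)^2=0, (7-5)^2=4, (6-6)^2=0, (4-4)^2=0, (5-11)^2=36, (3-3)^2=0, (10-10)^2=0, (2-2)^2=0, (9-9)^2=0, (8-8)^2=0, (11-12)^2=1
sum(d^2) = 66.
Step 3: rho = 1 - 6*66 / (12*(12^2 - 1)) = 1 - 396/1716 = 0.769231.
Step 4: Under H0, t = rho * sqrt((n-2)/(1-rho^2)) = 3.8069 ~ t(10).
Step 5: Two-sided p-value from the t-distribution with 10 df = 0.003446.
Step 6: alpha = 0.1. reject H0.

rho = 0.7692, p = 0.003446, reject H0 at alpha = 0.1.


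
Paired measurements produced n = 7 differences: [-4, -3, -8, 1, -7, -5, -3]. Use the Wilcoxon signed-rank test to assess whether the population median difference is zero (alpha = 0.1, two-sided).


Step 1: Drop any zero differences (none here) and take |d_i|.
|d| = [4, 3, 8, 1, 7, 5, 3]
Step 2: Midrank |d_i| (ties get averaged ranks).
ranks: |4|->4, |3|->2.5, |8|->7, |1|->1, |7|->6, |5|->5, |3|->2.5
Step 3: Attach original signs; sum ranks with positive sign and with negative sign.
W+ = 1 = 1
W- = 4 + 2.5 + 7 + 6 + 5 + 2.5 = 27
(Check: W+ + W- = 28 should equal n(n+1)/2 = 28.)
Step 4: Test statistic W = min(W+, W-) = 1.
Step 5: Ties in |d|, so use the tie-corrected normal approximation.
        E[W] = n(n+1)/4 = 7*8/4 = 14.
        Tie groups: |d|=3 (t=2); sum(t^3 - t) = 6.
        Var[W] = n(n+1)(2n+1)/24 - sum(t^3-t)/48 = 840/24 - 6/48 = 34.875.
        z = (W - E[W]) / sqrt(Var[W]) = (1 - 14) / 5.9055 = -2.2013.
        Two-sided p = 2*Phi(z) = 0.027712.
Step 6: alpha = 0.1. reject H0.

W+ = 1, W- = 27, W = min = 1, p = 0.027712, reject H0.


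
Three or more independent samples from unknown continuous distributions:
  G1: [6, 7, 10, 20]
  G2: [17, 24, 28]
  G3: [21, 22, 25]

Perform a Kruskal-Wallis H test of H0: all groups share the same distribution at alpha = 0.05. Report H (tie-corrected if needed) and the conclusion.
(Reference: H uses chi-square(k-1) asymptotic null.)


Step 1: Combine all N = 10 observations and assign midranks.
sorted (value, group, rank): (6,G1,1), (7,G1,2), (10,G1,3), (17,G2,4), (20,G1,5), (21,G3,6), (22,G3,7), (24,G2,8), (25,G3,9), (28,G2,10)
Step 2: Sum ranks within each group.
R_1 = 11 (n_1 = 4)
R_2 = 22 (n_2 = 3)
R_3 = 22 (n_3 = 3)
Step 3: H = 12/(N(N+1)) * sum(R_i^2/n_i) - 3(N+1)
     = 12/(10*11) * (11^2/4 + 22^2/3 + 22^2/3) - 3*11
     = 0.109091 * 352.917 - 33
     = 5.500000.
Step 4: No ties, so H is used without correction.
Step 5: Under H0, H ~ chi^2(2); p-value = 0.063928.
Step 6: alpha = 0.05. fail to reject H0.

H = 5.5000, df = 2, p = 0.063928, fail to reject H0.


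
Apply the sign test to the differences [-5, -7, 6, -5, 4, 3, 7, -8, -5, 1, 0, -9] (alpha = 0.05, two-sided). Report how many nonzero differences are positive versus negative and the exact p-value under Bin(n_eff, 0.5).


Step 1: Discard zero differences. Original n = 12; n_eff = number of nonzero differences = 11.
Nonzero differences (with sign): -5, -7, +6, -5, +4, +3, +7, -8, -5, +1, -9
Step 2: Count signs: positive = 5, negative = 6.
Step 3: Under H0: P(positive) = 0.5, so the number of positives S ~ Bin(11, 0.5).
Step 4: Two-sided exact p-value = sum of Bin(11,0.5) probabilities at or below the observed probability = 1.000000.
Step 5: alpha = 0.05. fail to reject H0.

n_eff = 11, pos = 5, neg = 6, p = 1.000000, fail to reject H0.


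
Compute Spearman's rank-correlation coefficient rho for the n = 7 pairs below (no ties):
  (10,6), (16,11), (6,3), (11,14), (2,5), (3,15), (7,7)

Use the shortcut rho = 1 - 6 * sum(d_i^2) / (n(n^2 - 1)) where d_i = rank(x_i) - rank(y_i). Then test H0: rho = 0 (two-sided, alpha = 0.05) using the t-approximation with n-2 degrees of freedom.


Step 1: Rank x and y separately (midranks; no ties here).
rank(x): 10->5, 16->7, 6->3, 11->6, 2->1, 3->2, 7->4
rank(y): 6->3, 11->5, 3->1, 14->6, 5->2, 15->7, 7->4
Step 2: d_i = R_x(i) - R_y(i); compute d_i^2.
  (5-3)^2=4, (7-5)^2=4, (3-1)^2=4, (6-6)^2=0, (1-2)^2=1, (2-7)^2=25, (4-4)^2=0
sum(d^2) = 38.
Step 3: rho = 1 - 6*38 / (7*(7^2 - 1)) = 1 - 228/336 = 0.321429.
Step 4: Under H0, t = rho * sqrt((n-2)/(1-rho^2)) = 0.7590 ~ t(5).
Step 5: Two-sided p-value from the t-distribution with 5 df = 0.482072.
Step 6: alpha = 0.05. fail to reject H0.

rho = 0.3214, p = 0.482072, fail to reject H0 at alpha = 0.05.


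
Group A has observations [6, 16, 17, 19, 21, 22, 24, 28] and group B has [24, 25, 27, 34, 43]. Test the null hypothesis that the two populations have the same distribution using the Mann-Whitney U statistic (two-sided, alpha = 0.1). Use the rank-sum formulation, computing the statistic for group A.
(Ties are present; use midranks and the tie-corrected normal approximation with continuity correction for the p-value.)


Step 1: Combine and sort all 13 observations; assign midranks.
sorted (value, group): (6,X), (16,X), (17,X), (19,X), (21,X), (22,X), (24,X), (24,Y), (25,Y), (27,Y), (28,X), (34,Y), (43,Y)
ranks: 6->1, 16->2, 17->3, 19->4, 21->5, 22->6, 24->7.5, 24->7.5, 25->9, 27->10, 28->11, 34->12, 43->13
Step 2: Rank sum for X: R1 = 1 + 2 + 3 + 4 + 5 + 6 + 7.5 + 11 = 39.5.
Step 3: U_X = R1 - n1(n1+1)/2 = 39.5 - 8*9/2 = 39.5 - 36 = 3.5.
       U_Y = n1*n2 - U_X = 40 - 3.5 = 36.5.
Step 4: Ties are present, so use the tie-corrected normal approximation (with continuity correction) for the p-value.
Step 5: p-value = 0.019007; compare to alpha = 0.1. reject H0.

U_X = 3.5, p = 0.019007, reject H0 at alpha = 0.1.


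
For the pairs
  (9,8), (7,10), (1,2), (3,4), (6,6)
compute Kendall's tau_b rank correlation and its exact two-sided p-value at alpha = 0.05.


Step 1: Enumerate the 10 unordered pairs (i,j) with i<j and classify each by sign(x_j-x_i) * sign(y_j-y_i).
  (1,2):dx=-2,dy=+2->D; (1,3):dx=-8,dy=-6->C; (1,4):dx=-6,dy=-4->C; (1,5):dx=-3,dy=-2->C
  (2,3):dx=-6,dy=-8->C; (2,4):dx=-4,dy=-6->C; (2,5):dx=-1,dy=-4->C; (3,4):dx=+2,dy=+2->C
  (3,5):dx=+5,dy=+4->C; (4,5):dx=+3,dy=+2->C
Step 2: C = 9, D = 1, total pairs = 10.
Step 3: tau = (C - D)/(n(n-1)/2) = (9 - 1)/10 = 0.800000.
Step 4: Exact two-sided p-value (enumerate n! = 120 permutations of y under H0): p = 0.083333.
Step 5: alpha = 0.05. fail to reject H0.

tau_b = 0.8000 (C=9, D=1), p = 0.083333, fail to reject H0.


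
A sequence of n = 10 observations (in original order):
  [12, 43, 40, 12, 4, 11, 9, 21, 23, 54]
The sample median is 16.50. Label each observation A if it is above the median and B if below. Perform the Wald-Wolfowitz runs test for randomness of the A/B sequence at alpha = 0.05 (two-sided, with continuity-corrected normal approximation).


Step 1: Compute median = 16.50; label A = above, B = below.
Labels in order: BAABBBBAAA  (n_A = 5, n_B = 5)
Step 2: Count runs R = 4.
Step 3: Under H0 (random ordering), E[R] = 2*n_A*n_B/(n_A+n_B) + 1 = 2*5*5/10 + 1 = 6.0000.
        Var[R] = 2*n_A*n_B*(2*n_A*n_B - n_A - n_B) / ((n_A+n_B)^2 * (n_A+n_B-1)) = 2000/900 = 2.2222.
        SD[R] = 1.4907.
Step 4: Continuity-corrected z = (R + 0.5 - E[R]) / SD[R] = (4 + 0.5 - 6.0000) / 1.4907 = -1.0062.
Step 5: Two-sided p-value via normal approximation = 2*(1 - Phi(|z|)) = 0.314305.
Step 6: alpha = 0.05. fail to reject H0.

R = 4, z = -1.0062, p = 0.314305, fail to reject H0.


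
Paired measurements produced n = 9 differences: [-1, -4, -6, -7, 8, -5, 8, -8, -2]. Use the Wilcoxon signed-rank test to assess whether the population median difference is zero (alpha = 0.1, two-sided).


Step 1: Drop any zero differences (none here) and take |d_i|.
|d| = [1, 4, 6, 7, 8, 5, 8, 8, 2]
Step 2: Midrank |d_i| (ties get averaged ranks).
ranks: |1|->1, |4|->3, |6|->5, |7|->6, |8|->8, |5|->4, |8|->8, |8|->8, |2|->2
Step 3: Attach original signs; sum ranks with positive sign and with negative sign.
W+ = 8 + 8 = 16
W- = 1 + 3 + 5 + 6 + 4 + 8 + 2 = 29
(Check: W+ + W- = 45 should equal n(n+1)/2 = 45.)
Step 4: Test statistic W = min(W+, W-) = 16.
Step 5: Ties in |d|, so use the tie-corrected normal approximation.
        E[W] = n(n+1)/4 = 9*10/4 = 22.5.
        Tie groups: |d|=8 (t=3); sum(t^3 - t) = 24.
        Var[W] = n(n+1)(2n+1)/24 - sum(t^3-t)/48 = 1710/24 - 24/48 = 70.75.
        z = (W - E[W]) / sqrt(Var[W]) = (16 - 22.5) / 8.4113 = -0.7728.
        Two-sided p = 2*Phi(z) = 0.439659.
Step 6: alpha = 0.1. fail to reject H0.

W+ = 16, W- = 29, W = min = 16, p = 0.439659, fail to reject H0.


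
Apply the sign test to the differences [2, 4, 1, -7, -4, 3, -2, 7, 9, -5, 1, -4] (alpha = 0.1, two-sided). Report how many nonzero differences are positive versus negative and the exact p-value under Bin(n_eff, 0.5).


Step 1: Discard zero differences. Original n = 12; n_eff = number of nonzero differences = 12.
Nonzero differences (with sign): +2, +4, +1, -7, -4, +3, -2, +7, +9, -5, +1, -4
Step 2: Count signs: positive = 7, negative = 5.
Step 3: Under H0: P(positive) = 0.5, so the number of positives S ~ Bin(12, 0.5).
Step 4: Two-sided exact p-value = sum of Bin(12,0.5) probabilities at or below the observed probability = 0.774414.
Step 5: alpha = 0.1. fail to reject H0.

n_eff = 12, pos = 7, neg = 5, p = 0.774414, fail to reject H0.


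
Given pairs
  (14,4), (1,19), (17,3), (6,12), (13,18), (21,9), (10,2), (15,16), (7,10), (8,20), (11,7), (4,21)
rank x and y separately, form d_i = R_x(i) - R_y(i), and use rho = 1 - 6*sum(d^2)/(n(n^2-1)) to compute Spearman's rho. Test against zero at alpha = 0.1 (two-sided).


Step 1: Rank x and y separately (midranks; no ties here).
rank(x): 14->9, 1->1, 17->11, 6->3, 13->8, 21->12, 10->6, 15->10, 7->4, 8->5, 11->7, 4->2
rank(y): 4->3, 19->10, 3->2, 12->7, 18->9, 9->5, 2->1, 16->8, 10->6, 20->11, 7->4, 21->12
Step 2: d_i = R_x(i) - R_y(i); compute d_i^2.
  (9-3)^2=36, (1-10)^2=81, (11-2)^2=81, (3-7)^2=16, (8-9)^2=1, (12-5)^2=49, (6-1)^2=25, (10-8)^2=4, (4-6)^2=4, (5-11)^2=36, (7-4)^2=9, (2-12)^2=100
sum(d^2) = 442.
Step 3: rho = 1 - 6*442 / (12*(12^2 - 1)) = 1 - 2652/1716 = -0.545455.
Step 4: Under H0, t = rho * sqrt((n-2)/(1-rho^2)) = -2.0580 ~ t(10).
Step 5: Two-sided p-value from the t-distribution with 10 df = 0.066612.
Step 6: alpha = 0.1. reject H0.

rho = -0.5455, p = 0.066612, reject H0 at alpha = 0.1.


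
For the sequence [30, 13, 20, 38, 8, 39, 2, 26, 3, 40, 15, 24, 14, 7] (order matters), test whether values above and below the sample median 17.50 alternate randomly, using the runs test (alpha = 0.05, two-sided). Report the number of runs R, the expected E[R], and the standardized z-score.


Step 1: Compute median = 17.50; label A = above, B = below.
Labels in order: ABAABABABABABB  (n_A = 7, n_B = 7)
Step 2: Count runs R = 12.
Step 3: Under H0 (random ordering), E[R] = 2*n_A*n_B/(n_A+n_B) + 1 = 2*7*7/14 + 1 = 8.0000.
        Var[R] = 2*n_A*n_B*(2*n_A*n_B - n_A - n_B) / ((n_A+n_B)^2 * (n_A+n_B-1)) = 8232/2548 = 3.2308.
        SD[R] = 1.7974.
Step 4: Continuity-corrected z = (R - 0.5 - E[R]) / SD[R] = (12 - 0.5 - 8.0000) / 1.7974 = 1.9472.
Step 5: Two-sided p-value via normal approximation = 2*(1 - Phi(|z|)) = 0.051508.
Step 6: alpha = 0.05. fail to reject H0.

R = 12, z = 1.9472, p = 0.051508, fail to reject H0.


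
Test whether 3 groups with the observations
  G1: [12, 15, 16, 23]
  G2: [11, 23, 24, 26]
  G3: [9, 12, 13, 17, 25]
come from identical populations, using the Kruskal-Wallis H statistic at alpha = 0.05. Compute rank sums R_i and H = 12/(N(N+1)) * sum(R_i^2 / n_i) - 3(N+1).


Step 1: Combine all N = 13 observations and assign midranks.
sorted (value, group, rank): (9,G3,1), (11,G2,2), (12,G1,3.5), (12,G3,3.5), (13,G3,5), (15,G1,6), (16,G1,7), (17,G3,8), (23,G1,9.5), (23,G2,9.5), (24,G2,11), (25,G3,12), (26,G2,13)
Step 2: Sum ranks within each group.
R_1 = 26 (n_1 = 4)
R_2 = 35.5 (n_2 = 4)
R_3 = 29.5 (n_3 = 5)
Step 3: H = 12/(N(N+1)) * sum(R_i^2/n_i) - 3(N+1)
     = 12/(13*14) * (26^2/4 + 35.5^2/4 + 29.5^2/5) - 3*14
     = 0.065934 * 658.112 - 42
     = 1.392033.
Step 4: Ties present; correction factor C = 1 - 12/(13^3 - 13) = 0.994505. Corrected H = 1.392033 / 0.994505 = 1.399724.
Step 5: Under H0, H ~ chi^2(2); p-value = 0.496654.
Step 6: alpha = 0.05. fail to reject H0.

H = 1.3997, df = 2, p = 0.496654, fail to reject H0.


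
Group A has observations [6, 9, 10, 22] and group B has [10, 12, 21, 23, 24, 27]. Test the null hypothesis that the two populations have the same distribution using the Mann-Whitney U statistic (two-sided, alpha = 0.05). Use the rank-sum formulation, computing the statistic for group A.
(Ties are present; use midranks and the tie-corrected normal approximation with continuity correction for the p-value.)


Step 1: Combine and sort all 10 observations; assign midranks.
sorted (value, group): (6,X), (9,X), (10,X), (10,Y), (12,Y), (21,Y), (22,X), (23,Y), (24,Y), (27,Y)
ranks: 6->1, 9->2, 10->3.5, 10->3.5, 12->5, 21->6, 22->7, 23->8, 24->9, 27->10
Step 2: Rank sum for X: R1 = 1 + 2 + 3.5 + 7 = 13.5.
Step 3: U_X = R1 - n1(n1+1)/2 = 13.5 - 4*5/2 = 13.5 - 10 = 3.5.
       U_Y = n1*n2 - U_X = 24 - 3.5 = 20.5.
Step 4: Ties are present, so use the tie-corrected normal approximation (with continuity correction) for the p-value.
Step 5: p-value = 0.087118; compare to alpha = 0.05. fail to reject H0.

U_X = 3.5, p = 0.087118, fail to reject H0 at alpha = 0.05.


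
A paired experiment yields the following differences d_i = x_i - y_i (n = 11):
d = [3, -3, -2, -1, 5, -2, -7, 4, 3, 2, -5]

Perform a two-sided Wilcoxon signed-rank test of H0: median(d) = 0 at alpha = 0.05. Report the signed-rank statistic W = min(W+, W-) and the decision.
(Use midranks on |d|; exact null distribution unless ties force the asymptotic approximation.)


Step 1: Drop any zero differences (none here) and take |d_i|.
|d| = [3, 3, 2, 1, 5, 2, 7, 4, 3, 2, 5]
Step 2: Midrank |d_i| (ties get averaged ranks).
ranks: |3|->6, |3|->6, |2|->3, |1|->1, |5|->9.5, |2|->3, |7|->11, |4|->8, |3|->6, |2|->3, |5|->9.5
Step 3: Attach original signs; sum ranks with positive sign and with negative sign.
W+ = 6 + 9.5 + 8 + 6 + 3 = 32.5
W- = 6 + 3 + 1 + 3 + 11 + 9.5 = 33.5
(Check: W+ + W- = 66 should equal n(n+1)/2 = 66.)
Step 4: Test statistic W = min(W+, W-) = 32.5.
Step 5: Ties in |d|, so use the tie-corrected normal approximation.
        E[W] = n(n+1)/4 = 11*12/4 = 33.
        Tie groups: |d|=2 (t=3), |d|=3 (t=3), |d|=5 (t=2); sum(t^3 - t) = 54.
        Var[W] = n(n+1)(2n+1)/24 - sum(t^3-t)/48 = 3036/24 - 54/48 = 125.375.
        z = (W - E[W]) / sqrt(Var[W]) = (32.5 - 33) / 11.1971 = -0.0447.
        Two-sided p = 2*Phi(z) = 0.964383.
Step 6: alpha = 0.05. fail to reject H0.

W+ = 32.5, W- = 33.5, W = min = 32.5, p = 0.964383, fail to reject H0.


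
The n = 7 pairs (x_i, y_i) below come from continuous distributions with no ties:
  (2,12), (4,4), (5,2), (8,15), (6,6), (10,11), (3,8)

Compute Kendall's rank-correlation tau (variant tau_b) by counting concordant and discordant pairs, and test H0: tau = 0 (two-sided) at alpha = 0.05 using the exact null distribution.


Step 1: Enumerate the 21 unordered pairs (i,j) with i<j and classify each by sign(x_j-x_i) * sign(y_j-y_i).
  (1,2):dx=+2,dy=-8->D; (1,3):dx=+3,dy=-10->D; (1,4):dx=+6,dy=+3->C; (1,5):dx=+4,dy=-6->D
  (1,6):dx=+8,dy=-1->D; (1,7):dx=+1,dy=-4->D; (2,3):dx=+1,dy=-2->D; (2,4):dx=+4,dy=+11->C
  (2,5):dx=+2,dy=+2->C; (2,6):dx=+6,dy=+7->C; (2,7):dx=-1,dy=+4->D; (3,4):dx=+3,dy=+13->C
  (3,5):dx=+1,dy=+4->C; (3,6):dx=+5,dy=+9->C; (3,7):dx=-2,dy=+6->D; (4,5):dx=-2,dy=-9->C
  (4,6):dx=+2,dy=-4->D; (4,7):dx=-5,dy=-7->C; (5,6):dx=+4,dy=+5->C; (5,7):dx=-3,dy=+2->D
  (6,7):dx=-7,dy=-3->C
Step 2: C = 11, D = 10, total pairs = 21.
Step 3: tau = (C - D)/(n(n-1)/2) = (11 - 10)/21 = 0.047619.
Step 4: Exact two-sided p-value (enumerate n! = 5040 permutations of y under H0): p = 1.000000.
Step 5: alpha = 0.05. fail to reject H0.

tau_b = 0.0476 (C=11, D=10), p = 1.000000, fail to reject H0.


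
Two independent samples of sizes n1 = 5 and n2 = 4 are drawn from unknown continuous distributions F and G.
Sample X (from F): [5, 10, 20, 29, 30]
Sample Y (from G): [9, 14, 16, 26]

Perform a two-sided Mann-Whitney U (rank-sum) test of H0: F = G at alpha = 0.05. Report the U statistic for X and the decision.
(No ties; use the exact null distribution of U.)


Step 1: Combine and sort all 9 observations; assign midranks.
sorted (value, group): (5,X), (9,Y), (10,X), (14,Y), (16,Y), (20,X), (26,Y), (29,X), (30,X)
ranks: 5->1, 9->2, 10->3, 14->4, 16->5, 20->6, 26->7, 29->8, 30->9
Step 2: Rank sum for X: R1 = 1 + 3 + 6 + 8 + 9 = 27.
Step 3: U_X = R1 - n1(n1+1)/2 = 27 - 5*6/2 = 27 - 15 = 12.
       U_Y = n1*n2 - U_X = 20 - 12 = 8.
Step 4: No ties, so the exact null distribution of U (based on enumerating the C(9,5) = 126 equally likely rank assignments) gives the two-sided p-value.
Step 5: p-value = 0.730159; compare to alpha = 0.05. fail to reject H0.

U_X = 12, p = 0.730159, fail to reject H0 at alpha = 0.05.


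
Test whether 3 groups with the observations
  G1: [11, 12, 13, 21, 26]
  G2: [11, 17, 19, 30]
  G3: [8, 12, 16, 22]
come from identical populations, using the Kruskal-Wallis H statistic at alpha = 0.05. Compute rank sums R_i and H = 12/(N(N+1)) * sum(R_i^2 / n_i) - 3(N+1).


Step 1: Combine all N = 13 observations and assign midranks.
sorted (value, group, rank): (8,G3,1), (11,G1,2.5), (11,G2,2.5), (12,G1,4.5), (12,G3,4.5), (13,G1,6), (16,G3,7), (17,G2,8), (19,G2,9), (21,G1,10), (22,G3,11), (26,G1,12), (30,G2,13)
Step 2: Sum ranks within each group.
R_1 = 35 (n_1 = 5)
R_2 = 32.5 (n_2 = 4)
R_3 = 23.5 (n_3 = 4)
Step 3: H = 12/(N(N+1)) * sum(R_i^2/n_i) - 3(N+1)
     = 12/(13*14) * (35^2/5 + 32.5^2/4 + 23.5^2/4) - 3*14
     = 0.065934 * 647.125 - 42
     = 0.667582.
Step 4: Ties present; correction factor C = 1 - 12/(13^3 - 13) = 0.994505. Corrected H = 0.667582 / 0.994505 = 0.671271.
Step 5: Under H0, H ~ chi^2(2); p-value = 0.714884.
Step 6: alpha = 0.05. fail to reject H0.

H = 0.6713, df = 2, p = 0.714884, fail to reject H0.


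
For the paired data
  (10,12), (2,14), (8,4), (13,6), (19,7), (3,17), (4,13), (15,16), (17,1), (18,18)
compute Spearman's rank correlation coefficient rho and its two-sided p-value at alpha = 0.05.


Step 1: Rank x and y separately (midranks; no ties here).
rank(x): 10->5, 2->1, 8->4, 13->6, 19->10, 3->2, 4->3, 15->7, 17->8, 18->9
rank(y): 12->5, 14->7, 4->2, 6->3, 7->4, 17->9, 13->6, 16->8, 1->1, 18->10
Step 2: d_i = R_x(i) - R_y(i); compute d_i^2.
  (5-5)^2=0, (1-7)^2=36, (4-2)^2=4, (6-3)^2=9, (10-4)^2=36, (2-9)^2=49, (3-6)^2=9, (7-8)^2=1, (8-1)^2=49, (9-10)^2=1
sum(d^2) = 194.
Step 3: rho = 1 - 6*194 / (10*(10^2 - 1)) = 1 - 1164/990 = -0.175758.
Step 4: Under H0, t = rho * sqrt((n-2)/(1-rho^2)) = -0.5050 ~ t(8).
Step 5: Two-sided p-value from the t-distribution with 8 df = 0.627188.
Step 6: alpha = 0.05. fail to reject H0.

rho = -0.1758, p = 0.627188, fail to reject H0 at alpha = 0.05.


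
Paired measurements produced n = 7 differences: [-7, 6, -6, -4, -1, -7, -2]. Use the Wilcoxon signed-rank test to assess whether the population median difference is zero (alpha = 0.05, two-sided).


Step 1: Drop any zero differences (none here) and take |d_i|.
|d| = [7, 6, 6, 4, 1, 7, 2]
Step 2: Midrank |d_i| (ties get averaged ranks).
ranks: |7|->6.5, |6|->4.5, |6|->4.5, |4|->3, |1|->1, |7|->6.5, |2|->2
Step 3: Attach original signs; sum ranks with positive sign and with negative sign.
W+ = 4.5 = 4.5
W- = 6.5 + 4.5 + 3 + 1 + 6.5 + 2 = 23.5
(Check: W+ + W- = 28 should equal n(n+1)/2 = 28.)
Step 4: Test statistic W = min(W+, W-) = 4.5.
Step 5: Ties in |d|, so use the tie-corrected normal approximation.
        E[W] = n(n+1)/4 = 7*8/4 = 14.
        Tie groups: |d|=6 (t=2), |d|=7 (t=2); sum(t^3 - t) = 12.
        Var[W] = n(n+1)(2n+1)/24 - sum(t^3-t)/48 = 840/24 - 12/48 = 34.75.
        z = (W - E[W]) / sqrt(Var[W]) = (4.5 - 14) / 5.8949 = -1.6116.
        Two-sided p = 2*Phi(z) = 0.107058.
Step 6: alpha = 0.05. fail to reject H0.

W+ = 4.5, W- = 23.5, W = min = 4.5, p = 0.107058, fail to reject H0.


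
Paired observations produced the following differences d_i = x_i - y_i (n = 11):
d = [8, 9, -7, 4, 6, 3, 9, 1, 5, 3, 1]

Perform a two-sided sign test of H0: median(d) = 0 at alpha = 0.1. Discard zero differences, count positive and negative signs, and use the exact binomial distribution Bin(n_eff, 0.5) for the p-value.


Step 1: Discard zero differences. Original n = 11; n_eff = number of nonzero differences = 11.
Nonzero differences (with sign): +8, +9, -7, +4, +6, +3, +9, +1, +5, +3, +1
Step 2: Count signs: positive = 10, negative = 1.
Step 3: Under H0: P(positive) = 0.5, so the number of positives S ~ Bin(11, 0.5).
Step 4: Two-sided exact p-value = sum of Bin(11,0.5) probabilities at or below the observed probability = 0.011719.
Step 5: alpha = 0.1. reject H0.

n_eff = 11, pos = 10, neg = 1, p = 0.011719, reject H0.


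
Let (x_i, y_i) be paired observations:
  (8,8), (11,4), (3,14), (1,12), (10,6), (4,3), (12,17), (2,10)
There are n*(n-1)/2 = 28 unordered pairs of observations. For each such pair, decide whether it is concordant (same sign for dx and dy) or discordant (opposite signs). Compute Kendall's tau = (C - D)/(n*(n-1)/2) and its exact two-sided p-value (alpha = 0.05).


Step 1: Enumerate the 28 unordered pairs (i,j) with i<j and classify each by sign(x_j-x_i) * sign(y_j-y_i).
  (1,2):dx=+3,dy=-4->D; (1,3):dx=-5,dy=+6->D; (1,4):dx=-7,dy=+4->D; (1,5):dx=+2,dy=-2->D
  (1,6):dx=-4,dy=-5->C; (1,7):dx=+4,dy=+9->C; (1,8):dx=-6,dy=+2->D; (2,3):dx=-8,dy=+10->D
  (2,4):dx=-10,dy=+8->D; (2,5):dx=-1,dy=+2->D; (2,6):dx=-7,dy=-1->C; (2,7):dx=+1,dy=+13->C
  (2,8):dx=-9,dy=+6->D; (3,4):dx=-2,dy=-2->C; (3,5):dx=+7,dy=-8->D; (3,6):dx=+1,dy=-11->D
  (3,7):dx=+9,dy=+3->C; (3,8):dx=-1,dy=-4->C; (4,5):dx=+9,dy=-6->D; (4,6):dx=+3,dy=-9->D
  (4,7):dx=+11,dy=+5->C; (4,8):dx=+1,dy=-2->D; (5,6):dx=-6,dy=-3->C; (5,7):dx=+2,dy=+11->C
  (5,8):dx=-8,dy=+4->D; (6,7):dx=+8,dy=+14->C; (6,8):dx=-2,dy=+7->D; (7,8):dx=-10,dy=-7->C
Step 2: C = 12, D = 16, total pairs = 28.
Step 3: tau = (C - D)/(n(n-1)/2) = (12 - 16)/28 = -0.142857.
Step 4: Exact two-sided p-value (enumerate n! = 40320 permutations of y under H0): p = 0.719544.
Step 5: alpha = 0.05. fail to reject H0.

tau_b = -0.1429 (C=12, D=16), p = 0.719544, fail to reject H0.


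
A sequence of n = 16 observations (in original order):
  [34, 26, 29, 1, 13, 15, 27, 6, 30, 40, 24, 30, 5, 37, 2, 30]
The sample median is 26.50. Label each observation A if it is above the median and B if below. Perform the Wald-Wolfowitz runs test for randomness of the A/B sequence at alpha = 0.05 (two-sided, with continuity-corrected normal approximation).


Step 1: Compute median = 26.50; label A = above, B = below.
Labels in order: ABABBBABAABABABA  (n_A = 8, n_B = 8)
Step 2: Count runs R = 13.
Step 3: Under H0 (random ordering), E[R] = 2*n_A*n_B/(n_A+n_B) + 1 = 2*8*8/16 + 1 = 9.0000.
        Var[R] = 2*n_A*n_B*(2*n_A*n_B - n_A - n_B) / ((n_A+n_B)^2 * (n_A+n_B-1)) = 14336/3840 = 3.7333.
        SD[R] = 1.9322.
Step 4: Continuity-corrected z = (R - 0.5 - E[R]) / SD[R] = (13 - 0.5 - 9.0000) / 1.9322 = 1.8114.
Step 5: Two-sided p-value via normal approximation = 2*(1 - Phi(|z|)) = 0.070076.
Step 6: alpha = 0.05. fail to reject H0.

R = 13, z = 1.8114, p = 0.070076, fail to reject H0.


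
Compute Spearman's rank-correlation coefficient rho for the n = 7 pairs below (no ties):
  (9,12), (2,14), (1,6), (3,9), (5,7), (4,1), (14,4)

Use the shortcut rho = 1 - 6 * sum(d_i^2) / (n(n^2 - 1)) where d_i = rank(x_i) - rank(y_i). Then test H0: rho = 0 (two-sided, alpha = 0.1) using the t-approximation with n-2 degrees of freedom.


Step 1: Rank x and y separately (midranks; no ties here).
rank(x): 9->6, 2->2, 1->1, 3->3, 5->5, 4->4, 14->7
rank(y): 12->6, 14->7, 6->3, 9->5, 7->4, 1->1, 4->2
Step 2: d_i = R_x(i) - R_y(i); compute d_i^2.
  (6-6)^2=0, (2-7)^2=25, (1-3)^2=4, (3-5)^2=4, (5-4)^2=1, (4-1)^2=9, (7-2)^2=25
sum(d^2) = 68.
Step 3: rho = 1 - 6*68 / (7*(7^2 - 1)) = 1 - 408/336 = -0.214286.
Step 4: Under H0, t = rho * sqrt((n-2)/(1-rho^2)) = -0.4906 ~ t(5).
Step 5: Two-sided p-value from the t-distribution with 5 df = 0.644512.
Step 6: alpha = 0.1. fail to reject H0.

rho = -0.2143, p = 0.644512, fail to reject H0 at alpha = 0.1.


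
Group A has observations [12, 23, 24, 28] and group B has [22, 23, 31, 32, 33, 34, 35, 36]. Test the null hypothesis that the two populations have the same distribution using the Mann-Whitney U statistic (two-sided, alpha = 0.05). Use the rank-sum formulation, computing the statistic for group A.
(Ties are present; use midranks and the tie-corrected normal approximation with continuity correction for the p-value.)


Step 1: Combine and sort all 12 observations; assign midranks.
sorted (value, group): (12,X), (22,Y), (23,X), (23,Y), (24,X), (28,X), (31,Y), (32,Y), (33,Y), (34,Y), (35,Y), (36,Y)
ranks: 12->1, 22->2, 23->3.5, 23->3.5, 24->5, 28->6, 31->7, 32->8, 33->9, 34->10, 35->11, 36->12
Step 2: Rank sum for X: R1 = 1 + 3.5 + 5 + 6 = 15.5.
Step 3: U_X = R1 - n1(n1+1)/2 = 15.5 - 4*5/2 = 15.5 - 10 = 5.5.
       U_Y = n1*n2 - U_X = 32 - 5.5 = 26.5.
Step 4: Ties are present, so use the tie-corrected normal approximation (with continuity correction) for the p-value.
Step 5: p-value = 0.088869; compare to alpha = 0.05. fail to reject H0.

U_X = 5.5, p = 0.088869, fail to reject H0 at alpha = 0.05.


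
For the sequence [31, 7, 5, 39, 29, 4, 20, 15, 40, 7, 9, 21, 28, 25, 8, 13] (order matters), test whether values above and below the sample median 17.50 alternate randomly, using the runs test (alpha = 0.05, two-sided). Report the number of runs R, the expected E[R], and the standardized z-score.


Step 1: Compute median = 17.50; label A = above, B = below.
Labels in order: ABBAABABABBAAABB  (n_A = 8, n_B = 8)
Step 2: Count runs R = 10.
Step 3: Under H0 (random ordering), E[R] = 2*n_A*n_B/(n_A+n_B) + 1 = 2*8*8/16 + 1 = 9.0000.
        Var[R] = 2*n_A*n_B*(2*n_A*n_B - n_A - n_B) / ((n_A+n_B)^2 * (n_A+n_B-1)) = 14336/3840 = 3.7333.
        SD[R] = 1.9322.
Step 4: Continuity-corrected z = (R - 0.5 - E[R]) / SD[R] = (10 - 0.5 - 9.0000) / 1.9322 = 0.2588.
Step 5: Two-sided p-value via normal approximation = 2*(1 - Phi(|z|)) = 0.795809.
Step 6: alpha = 0.05. fail to reject H0.

R = 10, z = 0.2588, p = 0.795809, fail to reject H0.


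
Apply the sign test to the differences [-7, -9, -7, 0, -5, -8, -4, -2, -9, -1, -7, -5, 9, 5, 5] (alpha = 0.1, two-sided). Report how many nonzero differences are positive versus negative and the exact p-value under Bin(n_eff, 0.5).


Step 1: Discard zero differences. Original n = 15; n_eff = number of nonzero differences = 14.
Nonzero differences (with sign): -7, -9, -7, -5, -8, -4, -2, -9, -1, -7, -5, +9, +5, +5
Step 2: Count signs: positive = 3, negative = 11.
Step 3: Under H0: P(positive) = 0.5, so the number of positives S ~ Bin(14, 0.5).
Step 4: Two-sided exact p-value = sum of Bin(14,0.5) probabilities at or below the observed probability = 0.057373.
Step 5: alpha = 0.1. reject H0.

n_eff = 14, pos = 3, neg = 11, p = 0.057373, reject H0.


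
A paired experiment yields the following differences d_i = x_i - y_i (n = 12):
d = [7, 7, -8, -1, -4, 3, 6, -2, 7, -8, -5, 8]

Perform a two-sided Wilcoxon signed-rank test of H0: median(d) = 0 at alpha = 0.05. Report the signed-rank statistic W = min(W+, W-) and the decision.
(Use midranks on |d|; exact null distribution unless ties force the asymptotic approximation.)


Step 1: Drop any zero differences (none here) and take |d_i|.
|d| = [7, 7, 8, 1, 4, 3, 6, 2, 7, 8, 5, 8]
Step 2: Midrank |d_i| (ties get averaged ranks).
ranks: |7|->8, |7|->8, |8|->11, |1|->1, |4|->4, |3|->3, |6|->6, |2|->2, |7|->8, |8|->11, |5|->5, |8|->11
Step 3: Attach original signs; sum ranks with positive sign and with negative sign.
W+ = 8 + 8 + 3 + 6 + 8 + 11 = 44
W- = 11 + 1 + 4 + 2 + 11 + 5 = 34
(Check: W+ + W- = 78 should equal n(n+1)/2 = 78.)
Step 4: Test statistic W = min(W+, W-) = 34.
Step 5: Ties in |d|, so use the tie-corrected normal approximation.
        E[W] = n(n+1)/4 = 12*13/4 = 39.
        Tie groups: |d|=7 (t=3), |d|=8 (t=3); sum(t^3 - t) = 48.
        Var[W] = n(n+1)(2n+1)/24 - sum(t^3-t)/48 = 3900/24 - 48/48 = 161.5.
        z = (W - E[W]) / sqrt(Var[W]) = (34 - 39) / 12.7083 = -0.3934.
        Two-sided p = 2*Phi(z) = 0.693991.
Step 6: alpha = 0.05. fail to reject H0.

W+ = 44, W- = 34, W = min = 34, p = 0.693991, fail to reject H0.


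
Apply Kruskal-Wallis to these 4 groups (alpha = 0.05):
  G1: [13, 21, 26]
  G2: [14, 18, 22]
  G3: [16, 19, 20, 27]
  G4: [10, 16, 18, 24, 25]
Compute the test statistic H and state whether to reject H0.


Step 1: Combine all N = 15 observations and assign midranks.
sorted (value, group, rank): (10,G4,1), (13,G1,2), (14,G2,3), (16,G3,4.5), (16,G4,4.5), (18,G2,6.5), (18,G4,6.5), (19,G3,8), (20,G3,9), (21,G1,10), (22,G2,11), (24,G4,12), (25,G4,13), (26,G1,14), (27,G3,15)
Step 2: Sum ranks within each group.
R_1 = 26 (n_1 = 3)
R_2 = 20.5 (n_2 = 3)
R_3 = 36.5 (n_3 = 4)
R_4 = 37 (n_4 = 5)
Step 3: H = 12/(N(N+1)) * sum(R_i^2/n_i) - 3(N+1)
     = 12/(15*16) * (26^2/3 + 20.5^2/3 + 36.5^2/4 + 37^2/5) - 3*16
     = 0.050000 * 972.279 - 48
     = 0.613958.
Step 4: Ties present; correction factor C = 1 - 12/(15^3 - 15) = 0.996429. Corrected H = 0.613958 / 0.996429 = 0.616159.
Step 5: Under H0, H ~ chi^2(3); p-value = 0.892723.
Step 6: alpha = 0.05. fail to reject H0.

H = 0.6162, df = 3, p = 0.892723, fail to reject H0.


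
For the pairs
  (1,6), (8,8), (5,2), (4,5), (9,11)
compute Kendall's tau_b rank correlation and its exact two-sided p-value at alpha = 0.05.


Step 1: Enumerate the 10 unordered pairs (i,j) with i<j and classify each by sign(x_j-x_i) * sign(y_j-y_i).
  (1,2):dx=+7,dy=+2->C; (1,3):dx=+4,dy=-4->D; (1,4):dx=+3,dy=-1->D; (1,5):dx=+8,dy=+5->C
  (2,3):dx=-3,dy=-6->C; (2,4):dx=-4,dy=-3->C; (2,5):dx=+1,dy=+3->C; (3,4):dx=-1,dy=+3->D
  (3,5):dx=+4,dy=+9->C; (4,5):dx=+5,dy=+6->C
Step 2: C = 7, D = 3, total pairs = 10.
Step 3: tau = (C - D)/(n(n-1)/2) = (7 - 3)/10 = 0.400000.
Step 4: Exact two-sided p-value (enumerate n! = 120 permutations of y under H0): p = 0.483333.
Step 5: alpha = 0.05. fail to reject H0.

tau_b = 0.4000 (C=7, D=3), p = 0.483333, fail to reject H0.


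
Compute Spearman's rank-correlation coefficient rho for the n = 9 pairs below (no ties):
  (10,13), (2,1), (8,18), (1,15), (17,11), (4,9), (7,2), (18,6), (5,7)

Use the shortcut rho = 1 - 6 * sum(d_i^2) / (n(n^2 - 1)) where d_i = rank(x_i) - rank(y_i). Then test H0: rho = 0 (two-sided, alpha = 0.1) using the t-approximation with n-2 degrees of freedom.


Step 1: Rank x and y separately (midranks; no ties here).
rank(x): 10->7, 2->2, 8->6, 1->1, 17->8, 4->3, 7->5, 18->9, 5->4
rank(y): 13->7, 1->1, 18->9, 15->8, 11->6, 9->5, 2->2, 6->3, 7->4
Step 2: d_i = R_x(i) - R_y(i); compute d_i^2.
  (7-7)^2=0, (2-1)^2=1, (6-9)^2=9, (1-8)^2=49, (8-6)^2=4, (3-5)^2=4, (5-2)^2=9, (9-3)^2=36, (4-4)^2=0
sum(d^2) = 112.
Step 3: rho = 1 - 6*112 / (9*(9^2 - 1)) = 1 - 672/720 = 0.066667.
Step 4: Under H0, t = rho * sqrt((n-2)/(1-rho^2)) = 0.1768 ~ t(7).
Step 5: Two-sided p-value from the t-distribution with 7 df = 0.864690.
Step 6: alpha = 0.1. fail to reject H0.

rho = 0.0667, p = 0.864690, fail to reject H0 at alpha = 0.1.
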